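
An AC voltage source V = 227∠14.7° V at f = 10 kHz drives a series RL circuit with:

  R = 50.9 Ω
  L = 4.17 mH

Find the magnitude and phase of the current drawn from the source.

Step 1 — Angular frequency: ω = 2π·f = 2π·1e+04 = 6.283e+04 rad/s.
Step 2 — Component impedances:
  R: Z = R = 50.9 Ω
  L: Z = jωL = j·6.283e+04·0.00417 = 0 + j262 Ω
Step 3 — Series combination: Z_total = R + L = 50.9 + j262 Ω = 266.9∠79.0° Ω.
Step 4 — Source phasor: V = 227∠14.7° V = 219.6 + j57.6 V.
Step 5 — Ohm's law: I = V / Z_total = (219.6 + j57.6) / (50.9 + j262) = 0.3687 - j0.7664 A.
Step 6 — Convert to polar: |I| = 0.8505 A, ∠I = -64.3°.

I = 0.8505∠-64.3° A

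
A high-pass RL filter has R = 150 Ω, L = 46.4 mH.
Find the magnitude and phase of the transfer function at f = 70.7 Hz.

Step 1 — Angular frequency: ω = 2π·70.7 = 444.2 rad/s.
Step 2 — Transfer function: H(jω) = jωL/(R + jωL).
Step 3 — Numerator jωL = j·20.61; denominator R + jωL = 150 + j20.61.
Step 4 — H = 0.01853 + j0.1349.
Step 5 — Magnitude: |H| = 0.1361 (-17.3 dB); phase: φ = 82.2°.

|H| = 0.1361 (-17.3 dB), φ = 82.2°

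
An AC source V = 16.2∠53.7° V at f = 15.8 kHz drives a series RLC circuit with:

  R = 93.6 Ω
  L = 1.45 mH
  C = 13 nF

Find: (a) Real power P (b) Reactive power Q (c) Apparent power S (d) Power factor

Step 1 — Angular frequency: ω = 2π·f = 2π·1.58e+04 = 9.927e+04 rad/s.
Step 2 — Component impedances:
  R: Z = R = 93.6 Ω
  L: Z = jωL = j·9.927e+04·0.00145 = 0 + j143.9 Ω
  C: Z = 1/(jωC) = -j/(ω·C) = 0 - j774.9 Ω
Step 3 — Series combination: Z_total = R + L + C = 93.6 - j630.9 Ω = 637.8∠-81.6° Ω.
Step 4 — Source phasor: V = 16.2∠53.7° V = 9.591 + j13.06 V.
Step 5 — Current: I = V / Z = -0.01804 + j0.01788 A = 0.0254∠135.3° A.
Step 6 — Complex power: S = V·I* = 0.06038 - j0.407 VA.
Step 7 — Real power: P = Re(S) = 0.06038 W.
Step 8 — Reactive power: Q = Im(S) = -0.407 VAR.
Step 9 — Apparent power: |S| = 0.4115 VA.
Step 10 — Power factor: PF = P/|S| = 0.1468 (leading).

(a) P = 0.06038 W  (b) Q = -0.407 VAR  (c) S = 0.4115 VA  (d) PF = 0.1468 (leading)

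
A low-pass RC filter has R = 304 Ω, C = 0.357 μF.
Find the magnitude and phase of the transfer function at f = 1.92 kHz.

Step 1 — Angular frequency: ω = 2π·1920 = 1.206e+04 rad/s.
Step 2 — Transfer function: H(jω) = 1/(1 + jωRC).
Step 3 — Denominator: 1 + jωRC = 1 + j·1.206e+04·304·3.57e-07 = 1 + j1.309.
Step 4 — H = 0.3684 - j0.4824.
Step 5 — Magnitude: |H| = 0.607 (-4.3 dB); phase: φ = -52.6°.

|H| = 0.607 (-4.3 dB), φ = -52.6°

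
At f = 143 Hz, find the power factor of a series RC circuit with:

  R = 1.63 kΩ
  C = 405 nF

Step 1 — Angular frequency: ω = 2π·f = 2π·143 = 898.5 rad/s.
Step 2 — Component impedances:
  R: Z = R = 1630 Ω
  C: Z = 1/(jωC) = -j/(ω·C) = 0 - j2748 Ω
Step 3 — Series combination: Z_total = R + C = 1630 - j2748 Ω = 3195∠-59.3° Ω.
Step 4 — Power factor: PF = cos(φ) = Re(Z)/|Z| = 1630/3195 = 0.5102.
Step 5 — Type: Im(Z) = -2748 ⇒ leading (phase φ = -59.3°).

PF = 0.5102 (leading, φ = -59.3°)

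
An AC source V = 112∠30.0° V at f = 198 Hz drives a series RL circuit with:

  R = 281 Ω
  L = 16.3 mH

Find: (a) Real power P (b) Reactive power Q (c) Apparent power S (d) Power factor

Step 1 — Angular frequency: ω = 2π·f = 2π·198 = 1244 rad/s.
Step 2 — Component impedances:
  R: Z = R = 281 Ω
  L: Z = jωL = j·1244·0.0163 = 0 + j20.28 Ω
Step 3 — Series combination: Z_total = R + L = 281 + j20.28 Ω = 281.7∠4.1° Ω.
Step 4 — Source phasor: V = 112∠30.0° V = 96.99 + j56 V.
Step 5 — Current: I = V / Z = 0.3577 + j0.1735 A = 0.3975∠25.9° A.
Step 6 — Complex power: S = V·I* = 44.41 + j3.205 VA.
Step 7 — Real power: P = Re(S) = 44.41 W.
Step 8 — Reactive power: Q = Im(S) = 3.205 VAR.
Step 9 — Apparent power: |S| = 44.52 VA.
Step 10 — Power factor: PF = P/|S| = 0.9974 (lagging).

(a) P = 44.41 W  (b) Q = 3.205 VAR  (c) S = 44.52 VA  (d) PF = 0.9974 (lagging)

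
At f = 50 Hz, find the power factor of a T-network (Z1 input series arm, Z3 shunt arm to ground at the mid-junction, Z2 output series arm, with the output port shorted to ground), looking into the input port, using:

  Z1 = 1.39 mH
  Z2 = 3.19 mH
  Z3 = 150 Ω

Step 1 — Angular frequency: ω = 2π·f = 2π·50 = 314.2 rad/s.
Step 2 — Component impedances:
  Z1: Z = jωL = j·314.2·0.00139 = 0 + j0.4367 Ω
  Z2: Z = jωL = j·314.2·0.00319 = 0 + j1.002 Ω
  Z3: Z = R = 150 Ω
Step 3 — With the output port shorted to ground, the output series arm Z2 runs from the junction to ground; the shunt arm Z3 also runs from the junction to ground. They appear in parallel: Z3 || Z2 = 0.006695 + j1.002 Ω.
Step 4 — Series with input arm Z1: Z_in = Z1 + (Z3 || Z2) = 0.006695 + j1.439 Ω = 1.439∠89.7° Ω.
Step 5 — Power factor: PF = cos(φ) = Re(Z)/|Z| = 0.006695/1.439 = 0.004653.
Step 6 — Type: Im(Z) = 1.439 ⇒ lagging (phase φ = 89.7°).

PF = 0.004653 (lagging, φ = 89.7°)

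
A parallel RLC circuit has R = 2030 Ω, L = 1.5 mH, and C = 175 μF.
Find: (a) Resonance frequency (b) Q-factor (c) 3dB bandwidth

Step 1 — Resonance: ω₀ = 1/√(LC) = 1/√(0.0015·0.000175) = 1952 rad/s.
Step 2 — f₀ = ω₀/(2π) = 310.6 Hz.
Step 3 — Parallel Q: Q = R/(ω₀L) = 2030/(1952·0.0015) = 693.4.
Step 4 — Bandwidth: Δω = ω₀/Q = 2.815 rad/s; BW = Δω/(2π) = 0.448 Hz.

(a) f₀ = 310.6 Hz  (b) Q = 693.4  (c) BW = 0.448 Hz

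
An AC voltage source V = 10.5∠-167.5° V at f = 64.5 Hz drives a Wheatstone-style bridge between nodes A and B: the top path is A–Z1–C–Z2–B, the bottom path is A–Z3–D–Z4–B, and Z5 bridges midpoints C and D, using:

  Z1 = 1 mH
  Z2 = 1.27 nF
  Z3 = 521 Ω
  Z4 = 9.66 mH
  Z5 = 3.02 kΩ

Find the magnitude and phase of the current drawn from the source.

Step 1 — Angular frequency: ω = 2π·f = 2π·64.5 = 405.3 rad/s.
Step 2 — Component impedances:
  Z1: Z = jωL = j·405.3·0.001 = 0 + j0.4053 Ω
  Z2: Z = 1/(jωC) = -j/(ω·C) = 0 - j1.943e+06 Ω
  Z3: Z = R = 521 Ω
  Z4: Z = jωL = j·405.3·0.00966 = 0 + j3.915 Ω
  Z5: Z = R = 3020 Ω
Step 3 — Bridge requires nodal analysis (the Z5 bridge couples midpoints C and D, so the two paths cannot be reduced to a simple series/parallel combination). Setting node B to ground and injecting 1 A at node A, the 3-node admittance system at A, C, D solves to V_A = Z_AB = 444.3 + j3.822 Ω = 444.4∠0.5° Ω.
Step 4 — Source phasor: V = 10.5∠-167.5° V = -10.25 - j2.273 V.
Step 5 — Ohm's law: I = V / Z_total = (-10.25 - j2.273) / (444.3 + j3.822) = -0.02311 - j0.004916 A.
Step 6 — Convert to polar: |I| = 0.02363 A, ∠I = -168.0°.

I = 0.02363∠-168.0° A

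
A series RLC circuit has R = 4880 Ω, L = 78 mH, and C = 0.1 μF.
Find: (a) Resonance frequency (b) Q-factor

Step 1 — Resonance condition Im(Z)=0 gives ω₀ = 1/√(LC).
Step 2 — ω₀ = 1/√(0.078·1e-07) = 1.132e+04 rad/s.
Step 3 — f₀ = ω₀/(2π) = 1802 Hz.
Step 4 — Series Q: Q = ω₀L/R = 1.132e+04·0.078/4880 = 0.181.

(a) f₀ = 1802 Hz  (b) Q = 0.181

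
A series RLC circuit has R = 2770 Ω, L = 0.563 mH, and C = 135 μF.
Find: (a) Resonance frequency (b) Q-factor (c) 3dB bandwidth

Step 1 — Resonance: ω₀ = 1/√(LC) = 1/√(0.000563·0.000135) = 3627 rad/s.
Step 2 — f₀ = ω₀/(2π) = 577.3 Hz.
Step 3 — Series Q: Q = ω₀L/R = 3627·0.000563/2770 = 0.0007372.
Step 4 — Bandwidth: Δω = ω₀/Q = 4.92e+06 rad/s; BW = Δω/(2π) = 7.831e+05 Hz.

(a) f₀ = 577.3 Hz  (b) Q = 0.0007372  (c) BW = 7.831e+05 Hz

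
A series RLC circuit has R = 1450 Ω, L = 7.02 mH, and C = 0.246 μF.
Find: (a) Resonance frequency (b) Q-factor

Step 1 — Resonance condition Im(Z)=0 gives ω₀ = 1/√(LC).
Step 2 — ω₀ = 1/√(0.00702·2.46e-07) = 2.406e+04 rad/s.
Step 3 — f₀ = ω₀/(2π) = 3830 Hz.
Step 4 — Series Q: Q = ω₀L/R = 2.406e+04·0.00702/1450 = 0.1165.

(a) f₀ = 3830 Hz  (b) Q = 0.1165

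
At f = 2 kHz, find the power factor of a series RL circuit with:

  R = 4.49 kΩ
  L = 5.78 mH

Step 1 — Angular frequency: ω = 2π·f = 2π·2000 = 1.257e+04 rad/s.
Step 2 — Component impedances:
  R: Z = R = 4490 Ω
  L: Z = jωL = j·1.257e+04·0.00578 = 0 + j72.63 Ω
Step 3 — Series combination: Z_total = R + L = 4490 + j72.63 Ω = 4491∠0.9° Ω.
Step 4 — Power factor: PF = cos(φ) = Re(Z)/|Z| = 4490/4490.6 = 0.9999.
Step 5 — Type: Im(Z) = 72.63 ⇒ lagging (phase φ = 0.9°).

PF = 0.9999 (lagging, φ = 0.9°)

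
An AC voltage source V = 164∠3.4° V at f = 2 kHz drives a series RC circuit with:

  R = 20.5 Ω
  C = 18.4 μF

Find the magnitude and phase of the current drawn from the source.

Step 1 — Angular frequency: ω = 2π·f = 2π·2000 = 1.257e+04 rad/s.
Step 2 — Component impedances:
  R: Z = R = 20.5 Ω
  C: Z = 1/(jωC) = -j/(ω·C) = 0 - j4.325 Ω
Step 3 — Series combination: Z_total = R + C = 20.5 - j4.325 Ω = 20.95∠-11.9° Ω.
Step 4 — Source phasor: V = 164∠3.4° V = 163.7 + j9.726 V.
Step 5 — Ohm's law: I = V / Z_total = (163.7 + j9.726) / (20.5 - j4.325) = 7.55 + j2.067 A.
Step 6 — Convert to polar: |I| = 7.828 A, ∠I = 15.3°.

I = 7.828∠15.3° A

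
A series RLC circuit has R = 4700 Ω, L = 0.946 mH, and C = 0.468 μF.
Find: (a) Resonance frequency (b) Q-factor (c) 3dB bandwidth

Step 1 — Resonance condition Im(Z)=0 gives ω₀ = 1/√(LC).
Step 2 — ω₀ = 1/√(0.000946·4.68e-07) = 4.753e+04 rad/s.
Step 3 — f₀ = ω₀/(2π) = 7564 Hz.
Step 4 — Series Q: Q = ω₀L/R = 4.753e+04·0.000946/4700 = 0.009566.
Step 5 — 3dB bandwidth: Δω = ω₀/Q = 4.968e+06 rad/s; BW = Δω/(2π) = 7.907e+05 Hz.

(a) f₀ = 7564 Hz  (b) Q = 0.009566  (c) BW = 7.907e+05 Hz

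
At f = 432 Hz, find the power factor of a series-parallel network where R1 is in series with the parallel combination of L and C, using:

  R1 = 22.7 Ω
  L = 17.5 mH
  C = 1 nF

Step 1 — Angular frequency: ω = 2π·f = 2π·432 = 2714 rad/s.
Step 2 — Component impedances:
  R1: Z = R = 22.7 Ω
  L: Z = jωL = j·2714·0.0175 = 0 + j47.5 Ω
  C: Z = 1/(jωC) = -j/(ω·C) = 0 - j3.684e+05 Ω
Step 3 — Parallel branch: L || C = 1/(1/L + 1/C) = 0 + j47.51 Ω.
Step 4 — Series with R1: Z_total = R1 + (L || C) = 22.7 + j47.51 Ω = 52.65∠64.5° Ω.
Step 5 — Power factor: PF = cos(φ) = Re(Z)/|Z| = 22.7/52.65 = 0.4311.
Step 6 — Type: Im(Z) = 47.51 ⇒ lagging (phase φ = 64.5°).

PF = 0.4311 (lagging, φ = 64.5°)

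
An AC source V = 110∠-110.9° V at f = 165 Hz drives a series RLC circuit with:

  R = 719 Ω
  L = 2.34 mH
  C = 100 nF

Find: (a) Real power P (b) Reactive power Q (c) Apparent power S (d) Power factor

Step 1 — Angular frequency: ω = 2π·f = 2π·165 = 1037 rad/s.
Step 2 — Component impedances:
  R: Z = R = 719 Ω
  L: Z = jωL = j·1037·0.00234 = 0 + j2.426 Ω
  C: Z = 1/(jωC) = -j/(ω·C) = 0 - j9646 Ω
Step 3 — Series combination: Z_total = R + L + C = 719 - j9643 Ω = 9670∠-85.7° Ω.
Step 4 — Source phasor: V = 110∠-110.9° V = -39.24 - j102.8 V.
Step 5 — Current: I = V / Z = 0.0103 - j0.004837 A = 0.01138∠-25.2° A.
Step 6 — Complex power: S = V·I* = 0.09304 - j1.248 VA.
Step 7 — Real power: P = Re(S) = 0.09304 W.
Step 8 — Reactive power: Q = Im(S) = -1.248 VAR.
Step 9 — Apparent power: |S| = 1.251 VA.
Step 10 — Power factor: PF = P/|S| = 0.07435 (leading).

(a) P = 0.09304 W  (b) Q = -1.248 VAR  (c) S = 1.251 VA  (d) PF = 0.07435 (leading)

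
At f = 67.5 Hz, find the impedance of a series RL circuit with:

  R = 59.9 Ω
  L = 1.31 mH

Step 1 — Angular frequency: ω = 2π·f = 2π·67.5 = 424.1 rad/s.
Step 2 — Component impedances:
  R: Z = R = 59.9 Ω
  L: Z = jωL = j·424.1·0.00131 = 0 + j0.5556 Ω
Step 3 — Series combination: Z_total = R + L = 59.9 + j0.5556 Ω = 59.9∠0.5° Ω.

Z = 59.9 + j0.5556 Ω = 59.9∠0.5° Ω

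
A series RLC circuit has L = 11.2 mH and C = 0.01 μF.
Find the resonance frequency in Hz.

Step 1 — Resonance condition Im(Z)=0 gives ω₀ = 1/√(LC).
Step 2 — ω₀ = 1/√(0.0112·1e-08) = 9.449e+04 rad/s.
Step 3 — f₀ = ω₀/(2π) = 1.504e+04 Hz.

f₀ = 1.504e+04 Hz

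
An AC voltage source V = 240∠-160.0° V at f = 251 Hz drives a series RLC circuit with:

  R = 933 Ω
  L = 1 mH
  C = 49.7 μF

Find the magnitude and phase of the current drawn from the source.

Step 1 — Angular frequency: ω = 2π·f = 2π·251 = 1577 rad/s.
Step 2 — Component impedances:
  R: Z = R = 933 Ω
  L: Z = jωL = j·1577·0.001 = 0 + j1.577 Ω
  C: Z = 1/(jωC) = -j/(ω·C) = 0 - j12.76 Ω
Step 3 — Series combination: Z_total = R + L + C = 933 - j11.18 Ω = 933.1∠-0.7° Ω.
Step 4 — Source phasor: V = 240∠-160.0° V = -225.5 - j82.08 V.
Step 5 — Ohm's law: I = V / Z_total = (-225.5 - j82.08) / (933 - j11.18) = -0.2406 - j0.09086 A.
Step 6 — Convert to polar: |I| = 0.2572 A, ∠I = -159.3°.

I = 0.2572∠-159.3° A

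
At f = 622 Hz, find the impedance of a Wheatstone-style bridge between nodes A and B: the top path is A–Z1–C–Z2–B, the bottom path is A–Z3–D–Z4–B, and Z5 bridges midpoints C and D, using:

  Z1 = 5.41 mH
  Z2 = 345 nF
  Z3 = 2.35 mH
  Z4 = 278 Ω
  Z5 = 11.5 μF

Step 1 — Angular frequency: ω = 2π·f = 2π·622 = 3908 rad/s.
Step 2 — Component impedances:
  Z1: Z = jωL = j·3908·0.00541 = 0 + j21.14 Ω
  Z2: Z = 1/(jωC) = -j/(ω·C) = 0 - j741.7 Ω
  Z3: Z = jωL = j·3908·0.00235 = 0 + j9.184 Ω
  Z4: Z = R = 278 Ω
  Z5: Z = 1/(jωC) = -j/(ω·C) = 0 - j22.25 Ω
Step 3 — Bridge requires nodal analysis (the Z5 bridge couples midpoints C and D, so the two paths cannot be reduced to a simple series/parallel combination). Setting node B to ground and injecting 1 A at node A, the 3-node admittance system at A, C, D solves to V_A = Z_AB = 234.6 - j79.51 Ω = 247.7∠-18.7° Ω.

Z = 234.6 - j79.51 Ω = 247.7∠-18.7° Ω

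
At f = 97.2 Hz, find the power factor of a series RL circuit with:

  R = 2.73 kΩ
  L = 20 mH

Step 1 — Angular frequency: ω = 2π·f = 2π·97.2 = 610.7 rad/s.
Step 2 — Component impedances:
  R: Z = R = 2730 Ω
  L: Z = jωL = j·610.7·0.02 = 0 + j12.21 Ω
Step 3 — Series combination: Z_total = R + L = 2730 + j12.21 Ω = 2730∠0.3° Ω.
Step 4 — Power factor: PF = cos(φ) = Re(Z)/|Z| = 2730/2730 = 1.
Step 5 — Type: Im(Z) = 12.21 ⇒ lagging (phase φ = 0.3°).

PF = 1 (lagging, φ = 0.3°)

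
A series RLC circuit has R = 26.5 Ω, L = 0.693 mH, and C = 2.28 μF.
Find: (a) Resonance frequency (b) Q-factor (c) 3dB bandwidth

Step 1 — Resonance condition Im(Z)=0 gives ω₀ = 1/√(LC).
Step 2 — ω₀ = 1/√(0.000693·2.28e-06) = 2.516e+04 rad/s.
Step 3 — f₀ = ω₀/(2π) = 4004 Hz.
Step 4 — Series Q: Q = ω₀L/R = 2.516e+04·0.000693/26.5 = 0.6579.
Step 5 — 3dB bandwidth: Δω = ω₀/Q = 3.824e+04 rad/s; BW = Δω/(2π) = 6086 Hz.

(a) f₀ = 4004 Hz  (b) Q = 0.6579  (c) BW = 6086 Hz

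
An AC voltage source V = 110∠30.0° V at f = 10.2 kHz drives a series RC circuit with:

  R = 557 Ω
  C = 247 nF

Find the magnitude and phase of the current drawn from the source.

Step 1 — Angular frequency: ω = 2π·f = 2π·1.02e+04 = 6.409e+04 rad/s.
Step 2 — Component impedances:
  R: Z = R = 557 Ω
  C: Z = 1/(jωC) = -j/(ω·C) = 0 - j63.17 Ω
Step 3 — Series combination: Z_total = R + C = 557 - j63.17 Ω = 560.6∠-6.5° Ω.
Step 4 — Source phasor: V = 110∠30.0° V = 95.26 + j55 V.
Step 5 — Ohm's law: I = V / Z_total = (95.26 + j55) / (557 - j63.17) = 0.1578 + j0.1166 A.
Step 6 — Convert to polar: |I| = 0.1962 A, ∠I = 36.5°.

I = 0.1962∠36.5° A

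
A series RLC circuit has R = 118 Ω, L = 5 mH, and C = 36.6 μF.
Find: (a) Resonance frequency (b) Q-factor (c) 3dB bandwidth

Step 1 — Resonance: ω₀ = 1/√(LC) = 1/√(0.005·3.66e-05) = 2338 rad/s.
Step 2 — f₀ = ω₀/(2π) = 372 Hz.
Step 3 — Series Q: Q = ω₀L/R = 2338·0.005/118 = 0.09905.
Step 4 — Bandwidth: Δω = ω₀/Q = 2.36e+04 rad/s; BW = Δω/(2π) = 3756 Hz.

(a) f₀ = 372 Hz  (b) Q = 0.09905  (c) BW = 3756 Hz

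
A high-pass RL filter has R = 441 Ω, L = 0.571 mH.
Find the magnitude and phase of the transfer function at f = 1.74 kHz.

Step 1 — Angular frequency: ω = 2π·1740 = 1.093e+04 rad/s.
Step 2 — Transfer function: H(jω) = jωL/(R + jωL).
Step 3 — Numerator jωL = j·6.243; denominator R + jωL = 441 + j6.243.
Step 4 — H = 0.0002003 + j0.01415.
Step 5 — Magnitude: |H| = 0.01415 (-37.0 dB); phase: φ = 89.2°.

|H| = 0.01415 (-37.0 dB), φ = 89.2°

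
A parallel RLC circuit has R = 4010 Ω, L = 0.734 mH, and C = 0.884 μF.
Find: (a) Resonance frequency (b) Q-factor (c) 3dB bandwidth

Step 1 — Resonance: ω₀ = 1/√(LC) = 1/√(0.000734·8.84e-07) = 3.926e+04 rad/s.
Step 2 — f₀ = ω₀/(2π) = 6248 Hz.
Step 3 — Parallel Q: Q = R/(ω₀L) = 4010/(3.926e+04·0.000734) = 139.2.
Step 4 — Bandwidth: Δω = ω₀/Q = 282.1 rad/s; BW = Δω/(2π) = 44.9 Hz.

(a) f₀ = 6248 Hz  (b) Q = 139.2  (c) BW = 44.9 Hz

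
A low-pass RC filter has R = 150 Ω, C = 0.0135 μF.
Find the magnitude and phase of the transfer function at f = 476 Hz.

Step 1 — Angular frequency: ω = 2π·476 = 2991 rad/s.
Step 2 — Transfer function: H(jω) = 1/(1 + jωRC).
Step 3 — Denominator: 1 + jωRC = 1 + j·2991·150·1.35e-08 = 1 + j0.006056.
Step 4 — H = 1 - j0.006056.
Step 5 — Magnitude: |H| = 1 (-0.0 dB); phase: φ = -0.3°.

|H| = 1 (-0.0 dB), φ = -0.3°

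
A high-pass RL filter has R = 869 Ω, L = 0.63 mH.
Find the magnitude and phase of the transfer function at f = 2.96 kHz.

Step 1 — Angular frequency: ω = 2π·2960 = 1.86e+04 rad/s.
Step 2 — Transfer function: H(jω) = jωL/(R + jωL).
Step 3 — Numerator jωL = j·11.72; denominator R + jωL = 869 + j11.72.
Step 4 — H = 0.0001818 + j0.01348.
Step 5 — Magnitude: |H| = 0.01348 (-37.4 dB); phase: φ = 89.2°.

|H| = 0.01348 (-37.4 dB), φ = 89.2°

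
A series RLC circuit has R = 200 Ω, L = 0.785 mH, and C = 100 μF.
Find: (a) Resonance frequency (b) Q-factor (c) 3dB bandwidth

Step 1 — Resonance condition Im(Z)=0 gives ω₀ = 1/√(LC).
Step 2 — ω₀ = 1/√(0.000785·0.0001) = 3569 rad/s.
Step 3 — f₀ = ω₀/(2π) = 568 Hz.
Step 4 — Series Q: Q = ω₀L/R = 3569·0.000785/200 = 0.01401.
Step 5 — 3dB bandwidth: Δω = ω₀/Q = 2.548e+05 rad/s; BW = Δω/(2π) = 4.055e+04 Hz.

(a) f₀ = 568 Hz  (b) Q = 0.01401  (c) BW = 4.055e+04 Hz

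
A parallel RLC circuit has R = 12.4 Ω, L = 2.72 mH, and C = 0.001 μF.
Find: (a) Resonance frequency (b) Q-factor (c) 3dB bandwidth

Step 1 — Resonance: ω₀ = 1/√(LC) = 1/√(0.00272·1e-09) = 6.063e+05 rad/s.
Step 2 — f₀ = ω₀/(2π) = 9.65e+04 Hz.
Step 3 — Parallel Q: Q = R/(ω₀L) = 12.4/(6.063e+05·0.00272) = 0.007519.
Step 4 — Bandwidth: Δω = ω₀/Q = 8.065e+07 rad/s; BW = Δω/(2π) = 1.284e+07 Hz.

(a) f₀ = 9.65e+04 Hz  (b) Q = 0.007519  (c) BW = 1.284e+07 Hz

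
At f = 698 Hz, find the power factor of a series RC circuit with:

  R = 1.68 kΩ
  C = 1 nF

Step 1 — Angular frequency: ω = 2π·f = 2π·698 = 4386 rad/s.
Step 2 — Component impedances:
  R: Z = R = 1680 Ω
  C: Z = 1/(jωC) = -j/(ω·C) = 0 - j2.28e+05 Ω
Step 3 — Series combination: Z_total = R + C = 1680 - j2.28e+05 Ω = 2.28e+05∠-89.6° Ω.
Step 4 — Power factor: PF = cos(φ) = Re(Z)/|Z| = 1680/2.28e+05 = 0.007368.
Step 5 — Type: Im(Z) = -2.28e+05 ⇒ leading (phase φ = -89.6°).

PF = 0.007368 (leading, φ = -89.6°)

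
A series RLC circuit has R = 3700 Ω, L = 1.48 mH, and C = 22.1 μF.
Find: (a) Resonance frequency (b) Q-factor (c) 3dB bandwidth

Step 1 — Resonance condition Im(Z)=0 gives ω₀ = 1/√(LC).
Step 2 — ω₀ = 1/√(0.00148·2.21e-05) = 5529 rad/s.
Step 3 — f₀ = ω₀/(2π) = 880 Hz.
Step 4 — Series Q: Q = ω₀L/R = 5529·0.00148/3700 = 0.002212.
Step 5 — 3dB bandwidth: Δω = ω₀/Q = 2.5e+06 rad/s; BW = Δω/(2π) = 3.979e+05 Hz.

(a) f₀ = 880 Hz  (b) Q = 0.002212  (c) BW = 3.979e+05 Hz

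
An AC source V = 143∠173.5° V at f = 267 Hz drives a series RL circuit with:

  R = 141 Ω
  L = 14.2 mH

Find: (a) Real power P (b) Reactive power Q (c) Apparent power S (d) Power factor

Step 1 — Angular frequency: ω = 2π·f = 2π·267 = 1678 rad/s.
Step 2 — Component impedances:
  R: Z = R = 141 Ω
  L: Z = jωL = j·1678·0.0142 = 0 + j23.82 Ω
Step 3 — Series combination: Z_total = R + L = 141 + j23.82 Ω = 143∠9.6° Ω.
Step 4 — Source phasor: V = 143∠173.5° V = -142.1 + j16.19 V.
Step 5 — Current: I = V / Z = -0.9608 + j0.2771 A = 1∠163.9° A.
Step 6 — Complex power: S = V·I* = 141 + j23.82 VA.
Step 7 — Real power: P = Re(S) = 141 W.
Step 8 — Reactive power: Q = Im(S) = 23.82 VAR.
Step 9 — Apparent power: |S| = 143 VA.
Step 10 — Power factor: PF = P/|S| = 0.986 (lagging).

(a) P = 141 W  (b) Q = 23.82 VAR  (c) S = 143 VA  (d) PF = 0.986 (lagging)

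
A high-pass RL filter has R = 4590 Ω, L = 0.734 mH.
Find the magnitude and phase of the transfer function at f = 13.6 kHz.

Step 1 — Angular frequency: ω = 2π·1.36e+04 = 8.545e+04 rad/s.
Step 2 — Transfer function: H(jω) = jωL/(R + jωL).
Step 3 — Numerator jωL = j·62.72; denominator R + jωL = 4590 + j62.72.
Step 4 — H = 0.0001867 + j0.01366.
Step 5 — Magnitude: |H| = 0.01366 (-37.3 dB); phase: φ = 89.2°.

|H| = 0.01366 (-37.3 dB), φ = 89.2°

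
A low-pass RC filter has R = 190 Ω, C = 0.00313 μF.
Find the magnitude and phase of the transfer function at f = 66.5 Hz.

Step 1 — Angular frequency: ω = 2π·66.5 = 417.8 rad/s.
Step 2 — Transfer function: H(jω) = 1/(1 + jωRC).
Step 3 — Denominator: 1 + jωRC = 1 + j·417.8·190·3.13e-09 = 1 + j0.0002485.
Step 4 — H = 1 - j0.0002485.
Step 5 — Magnitude: |H| = 1 (-0.0 dB); phase: φ = -0.0°.

|H| = 1 (-0.0 dB), φ = -0.0°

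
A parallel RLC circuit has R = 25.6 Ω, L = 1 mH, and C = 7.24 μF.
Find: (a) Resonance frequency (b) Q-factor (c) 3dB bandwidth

Step 1 — Resonance: ω₀ = 1/√(LC) = 1/√(0.001·7.24e-06) = 1.175e+04 rad/s.
Step 2 — f₀ = ω₀/(2π) = 1870 Hz.
Step 3 — Parallel Q: Q = R/(ω₀L) = 25.6/(1.175e+04·0.001) = 2.178.
Step 4 — Bandwidth: Δω = ω₀/Q = 5395 rad/s; BW = Δω/(2π) = 858.7 Hz.

(a) f₀ = 1870 Hz  (b) Q = 2.178  (c) BW = 858.7 Hz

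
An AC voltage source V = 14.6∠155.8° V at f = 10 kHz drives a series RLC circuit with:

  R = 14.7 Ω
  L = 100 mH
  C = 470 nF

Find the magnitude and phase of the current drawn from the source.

Step 1 — Angular frequency: ω = 2π·f = 2π·1e+04 = 6.283e+04 rad/s.
Step 2 — Component impedances:
  R: Z = R = 14.7 Ω
  L: Z = jωL = j·6.283e+04·0.1 = 0 + j6283 Ω
  C: Z = 1/(jωC) = -j/(ω·C) = 0 - j33.86 Ω
Step 3 — Series combination: Z_total = R + L + C = 14.7 + j6249 Ω = 6249∠89.9° Ω.
Step 4 — Source phasor: V = 14.6∠155.8° V = -13.32 + j5.985 V.
Step 5 — Ohm's law: I = V / Z_total = (-13.32 + j5.985) / (14.7 + j6249) = 0.0009527 + j0.002133 A.
Step 6 — Convert to polar: |I| = 0.002336 A, ∠I = 65.9°.

I = 0.002336∠65.9° A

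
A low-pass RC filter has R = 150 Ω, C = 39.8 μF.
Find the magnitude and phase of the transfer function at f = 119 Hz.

Step 1 — Angular frequency: ω = 2π·119 = 747.7 rad/s.
Step 2 — Transfer function: H(jω) = 1/(1 + jωRC).
Step 3 — Denominator: 1 + jωRC = 1 + j·747.7·150·3.98e-05 = 1 + j4.464.
Step 4 — H = 0.04779 - j0.2133.
Step 5 — Magnitude: |H| = 0.2186 (-13.2 dB); phase: φ = -77.4°.

|H| = 0.2186 (-13.2 dB), φ = -77.4°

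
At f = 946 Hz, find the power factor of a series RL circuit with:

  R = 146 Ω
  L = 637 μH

Step 1 — Angular frequency: ω = 2π·f = 2π·946 = 5944 rad/s.
Step 2 — Component impedances:
  R: Z = R = 146 Ω
  L: Z = jωL = j·5944·0.000637 = 0 + j3.786 Ω
Step 3 — Series combination: Z_total = R + L = 146 + j3.786 Ω = 146∠1.5° Ω.
Step 4 — Power factor: PF = cos(φ) = Re(Z)/|Z| = 146/146.05 = 0.9997.
Step 5 — Type: Im(Z) = 3.786 ⇒ lagging (phase φ = 1.5°).

PF = 0.9997 (lagging, φ = 1.5°)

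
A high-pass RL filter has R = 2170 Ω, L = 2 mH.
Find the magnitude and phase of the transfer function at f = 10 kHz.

Step 1 — Angular frequency: ω = 2π·1e+04 = 6.283e+04 rad/s.
Step 2 — Transfer function: H(jω) = jωL/(R + jωL).
Step 3 — Numerator jωL = j·125.7; denominator R + jωL = 2170 + j125.7.
Step 4 — H = 0.003342 + j0.05772.
Step 5 — Magnitude: |H| = 0.05781 (-24.8 dB); phase: φ = 86.7°.

|H| = 0.05781 (-24.8 dB), φ = 86.7°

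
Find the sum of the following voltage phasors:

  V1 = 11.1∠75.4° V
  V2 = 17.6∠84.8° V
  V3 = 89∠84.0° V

Step 1 — Convert each phasor to rectangular form:
  V1 = 11.1·(cos(75.4°) + j·sin(75.4°)) = 2.798 + j10.74 V
  V2 = 17.6·(cos(84.8°) + j·sin(84.8°)) = 1.595 + j17.53 V
  V3 = 89·(cos(84.0°) + j·sin(84.0°)) = 9.303 + j88.51 V
Step 2 — Sum components: V_total = 13.7 + j116.8 V.
Step 3 — Convert to polar: |V_total| = 117.6 V, ∠V_total = 83.3°.

V_total = 117.6∠83.3° V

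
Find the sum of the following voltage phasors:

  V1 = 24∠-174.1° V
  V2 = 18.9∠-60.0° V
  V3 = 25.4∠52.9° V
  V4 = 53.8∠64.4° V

Step 1 — Convert each phasor to rectangular form:
  V1 = 24·(cos(-174.1°) + j·sin(-174.1°)) = -23.87 - j2.467 V
  V2 = 18.9·(cos(-60.0°) + j·sin(-60.0°)) = 9.45 - j16.37 V
  V3 = 25.4·(cos(52.9°) + j·sin(52.9°)) = 15.32 + j20.26 V
  V4 = 53.8·(cos(64.4°) + j·sin(64.4°)) = 23.25 + j48.52 V
Step 2 — Sum components: V_total = 24.14 + j49.94 V.
Step 3 — Convert to polar: |V_total| = 55.47 V, ∠V_total = 64.2°.

V_total = 55.47∠64.2° V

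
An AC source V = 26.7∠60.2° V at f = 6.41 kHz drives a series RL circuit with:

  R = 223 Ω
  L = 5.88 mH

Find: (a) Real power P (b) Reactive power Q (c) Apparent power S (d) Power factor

Step 1 — Angular frequency: ω = 2π·f = 2π·6410 = 4.028e+04 rad/s.
Step 2 — Component impedances:
  R: Z = R = 223 Ω
  L: Z = jωL = j·4.028e+04·0.00588 = 0 + j236.8 Ω
Step 3 — Series combination: Z_total = R + L = 223 + j236.8 Ω = 325.3∠46.7° Ω.
Step 4 — Source phasor: V = 26.7∠60.2° V = 13.27 + j23.17 V.
Step 5 — Current: I = V / Z = 0.07982 + j0.01913 A = 0.08208∠13.5° A.
Step 6 — Complex power: S = V·I* = 1.502 + j1.596 VA.
Step 7 — Real power: P = Re(S) = 1.502 W.
Step 8 — Reactive power: Q = Im(S) = 1.596 VAR.
Step 9 — Apparent power: |S| = 2.192 VA.
Step 10 — Power factor: PF = P/|S| = 0.6855 (lagging).

(a) P = 1.502 W  (b) Q = 1.596 VAR  (c) S = 2.192 VA  (d) PF = 0.6855 (lagging)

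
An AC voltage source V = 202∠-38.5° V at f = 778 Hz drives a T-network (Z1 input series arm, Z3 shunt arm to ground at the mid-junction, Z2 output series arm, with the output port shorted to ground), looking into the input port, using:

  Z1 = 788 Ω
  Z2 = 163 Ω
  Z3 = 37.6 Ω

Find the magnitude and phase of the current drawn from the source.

Step 1 — Angular frequency: ω = 2π·f = 2π·778 = 4888 rad/s.
Step 2 — Component impedances:
  Z1: Z = R = 788 Ω
  Z2: Z = R = 163 Ω
  Z3: Z = R = 37.6 Ω
Step 3 — With the output port shorted to ground, the output series arm Z2 runs from the junction to ground; the shunt arm Z3 also runs from the junction to ground. They appear in parallel: Z3 || Z2 = 30.55 Ω.
Step 4 — Series with input arm Z1: Z_in = Z1 + (Z3 || Z2) = 818.6 Ω = 818.6∠0.0° Ω.
Step 5 — Source phasor: V = 202∠-38.5° V = 158.1 - j125.7 V.
Step 6 — Ohm's law: I = V / Z_total = (158.1 - j125.7) / (818.6) = 0.1931 - j0.1536 A.
Step 7 — Convert to polar: |I| = 0.2468 A, ∠I = -38.5°.

I = 0.2468∠-38.5° A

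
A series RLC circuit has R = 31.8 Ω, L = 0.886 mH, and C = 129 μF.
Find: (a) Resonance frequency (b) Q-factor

Step 1 — Resonance condition Im(Z)=0 gives ω₀ = 1/√(LC).
Step 2 — ω₀ = 1/√(0.000886·0.000129) = 2958 rad/s.
Step 3 — f₀ = ω₀/(2π) = 470.8 Hz.
Step 4 — Series Q: Q = ω₀L/R = 2958·0.000886/31.8 = 0.08241.

(a) f₀ = 470.8 Hz  (b) Q = 0.08241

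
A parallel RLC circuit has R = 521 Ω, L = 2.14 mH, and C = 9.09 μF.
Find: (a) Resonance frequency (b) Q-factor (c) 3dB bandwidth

Step 1 — Resonance: ω₀ = 1/√(LC) = 1/√(0.00214·9.09e-06) = 7170 rad/s.
Step 2 — f₀ = ω₀/(2π) = 1141 Hz.
Step 3 — Parallel Q: Q = R/(ω₀L) = 521/(7170·0.00214) = 33.96.
Step 4 — Bandwidth: Δω = ω₀/Q = 211.2 rad/s; BW = Δω/(2π) = 33.61 Hz.

(a) f₀ = 1141 Hz  (b) Q = 33.96  (c) BW = 33.61 Hz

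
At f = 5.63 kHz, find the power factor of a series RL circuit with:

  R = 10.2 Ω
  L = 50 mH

Step 1 — Angular frequency: ω = 2π·f = 2π·5630 = 3.537e+04 rad/s.
Step 2 — Component impedances:
  R: Z = R = 10.2 Ω
  L: Z = jωL = j·3.537e+04·0.05 = 0 + j1769 Ω
Step 3 — Series combination: Z_total = R + L = 10.2 + j1769 Ω = 1769∠89.7° Ω.
Step 4 — Power factor: PF = cos(φ) = Re(Z)/|Z| = 10.2/1768.7 = 0.005767.
Step 5 — Type: Im(Z) = 1769 ⇒ lagging (phase φ = 89.7°).

PF = 0.005767 (lagging, φ = 89.7°)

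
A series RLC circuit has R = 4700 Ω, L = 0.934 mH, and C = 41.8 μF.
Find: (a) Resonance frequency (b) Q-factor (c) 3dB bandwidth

Step 1 — Resonance: ω₀ = 1/√(LC) = 1/√(0.000934·4.18e-05) = 5061 rad/s.
Step 2 — f₀ = ω₀/(2π) = 805.5 Hz.
Step 3 — Series Q: Q = ω₀L/R = 5061·0.000934/4700 = 0.001006.
Step 4 — Bandwidth: Δω = ω₀/Q = 5.032e+06 rad/s; BW = Δω/(2π) = 8.009e+05 Hz.

(a) f₀ = 805.5 Hz  (b) Q = 0.001006  (c) BW = 8.009e+05 Hz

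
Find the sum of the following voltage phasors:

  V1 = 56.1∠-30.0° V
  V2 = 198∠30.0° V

Step 1 — Convert each phasor to rectangular form:
  V1 = 56.1·(cos(-30.0°) + j·sin(-30.0°)) = 48.58 - j28.05 V
  V2 = 198·(cos(30.0°) + j·sin(30.0°)) = 171.5 + j99 V
Step 2 — Sum components: V_total = 220.1 + j70.95 V.
Step 3 — Convert to polar: |V_total| = 231.2 V, ∠V_total = 17.9°.

V_total = 231.2∠17.9° V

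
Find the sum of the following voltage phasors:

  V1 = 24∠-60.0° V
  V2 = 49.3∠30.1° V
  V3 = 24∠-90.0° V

Step 1 — Convert each phasor to rectangular form:
  V1 = 24·(cos(-60.0°) + j·sin(-60.0°)) = 12 - j20.78 V
  V2 = 49.3·(cos(30.1°) + j·sin(30.1°)) = 42.65 + j24.72 V
  V3 = 24·(cos(-90.0°) + j·sin(-90.0°)) = 0 - j24 V
Step 2 — Sum components: V_total = 54.65 - j20.06 V.
Step 3 — Convert to polar: |V_total| = 58.22 V, ∠V_total = -20.2°.

V_total = 58.22∠-20.2° V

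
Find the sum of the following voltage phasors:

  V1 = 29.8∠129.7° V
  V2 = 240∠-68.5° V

Step 1 — Convert each phasor to rectangular form:
  V1 = 29.8·(cos(129.7°) + j·sin(129.7°)) = -19.04 + j22.93 V
  V2 = 240·(cos(-68.5°) + j·sin(-68.5°)) = 87.96 - j223.3 V
Step 2 — Sum components: V_total = 68.93 - j200.4 V.
Step 3 — Convert to polar: |V_total| = 211.9 V, ∠V_total = -71.0°.

V_total = 211.9∠-71.0° V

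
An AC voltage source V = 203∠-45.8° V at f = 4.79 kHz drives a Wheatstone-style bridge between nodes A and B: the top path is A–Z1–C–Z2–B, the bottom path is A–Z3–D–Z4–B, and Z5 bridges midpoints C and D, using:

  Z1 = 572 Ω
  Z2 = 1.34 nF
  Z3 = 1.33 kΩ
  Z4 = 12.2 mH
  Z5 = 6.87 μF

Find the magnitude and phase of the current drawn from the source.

Step 1 — Angular frequency: ω = 2π·f = 2π·4790 = 3.01e+04 rad/s.
Step 2 — Component impedances:
  Z1: Z = R = 572 Ω
  Z2: Z = 1/(jωC) = -j/(ω·C) = 0 - j2.48e+04 Ω
  Z3: Z = R = 1330 Ω
  Z4: Z = jωL = j·3.01e+04·0.0122 = 0 + j367.2 Ω
  Z5: Z = 1/(jωC) = -j/(ω·C) = 0 - j4.836 Ω
Step 3 — Bridge requires nodal analysis (the Z5 bridge couples midpoints C and D, so the two paths cannot be reduced to a simple series/parallel combination). Setting node B to ground and injecting 1 A at node A, the 3-node admittance system at A, C, D solves to V_A = Z_AB = 400 + j370.2 Ω = 545∠42.8° Ω.
Step 4 — Source phasor: V = 203∠-45.8° V = 141.5 - j145.5 V.
Step 5 — Ohm's law: I = V / Z_total = (141.5 - j145.5) / (400 + j370.2) = 0.009181 - j0.3723 A.
Step 6 — Convert to polar: |I| = 0.3725 A, ∠I = -88.6°.

I = 0.3725∠-88.6° A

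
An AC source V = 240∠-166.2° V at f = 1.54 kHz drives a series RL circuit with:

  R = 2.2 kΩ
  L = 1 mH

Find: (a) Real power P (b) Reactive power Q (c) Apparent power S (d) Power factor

Step 1 — Angular frequency: ω = 2π·f = 2π·1540 = 9676 rad/s.
Step 2 — Component impedances:
  R: Z = R = 2200 Ω
  L: Z = jωL = j·9676·0.001 = 0 + j9.676 Ω
Step 3 — Series combination: Z_total = R + L = 2200 + j9.676 Ω = 2200∠0.3° Ω.
Step 4 — Source phasor: V = 240∠-166.2° V = -233.1 - j57.25 V.
Step 5 — Current: I = V / Z = -0.1061 - j0.02556 A = 0.1091∠-166.5° A.
Step 6 — Complex power: S = V·I* = 26.18 + j0.1152 VA.
Step 7 — Real power: P = Re(S) = 26.18 W.
Step 8 — Reactive power: Q = Im(S) = 0.1152 VAR.
Step 9 — Apparent power: |S| = 26.18 VA.
Step 10 — Power factor: PF = P/|S| = 1 (lagging).

(a) P = 26.18 W  (b) Q = 0.1152 VAR  (c) S = 26.18 VA  (d) PF = 1 (lagging)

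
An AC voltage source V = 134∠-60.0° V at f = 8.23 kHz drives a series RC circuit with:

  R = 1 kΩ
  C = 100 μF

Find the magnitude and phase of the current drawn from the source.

Step 1 — Angular frequency: ω = 2π·f = 2π·8230 = 5.171e+04 rad/s.
Step 2 — Component impedances:
  R: Z = R = 1000 Ω
  C: Z = 1/(jωC) = -j/(ω·C) = 0 - j0.1934 Ω
Step 3 — Series combination: Z_total = R + C = 1000 - j0.1934 Ω = 1000∠-0.0° Ω.
Step 4 — Source phasor: V = 134∠-60.0° V = 67 - j116 V.
Step 5 — Ohm's law: I = V / Z_total = (67 - j116) / (1000 - j0.1934) = 0.06702 - j0.116 A.
Step 6 — Convert to polar: |I| = 0.134 A, ∠I = -60.0°.

I = 0.134∠-60.0° A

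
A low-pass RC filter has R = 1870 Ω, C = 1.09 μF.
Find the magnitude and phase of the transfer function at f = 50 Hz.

Step 1 — Angular frequency: ω = 2π·50 = 314.2 rad/s.
Step 2 — Transfer function: H(jω) = 1/(1 + jωRC).
Step 3 — Denominator: 1 + jωRC = 1 + j·314.2·1870·1.09e-06 = 1 + j0.6404.
Step 4 — H = 0.7092 - j0.4541.
Step 5 — Magnitude: |H| = 0.8421 (-1.5 dB); phase: φ = -32.6°.

|H| = 0.8421 (-1.5 dB), φ = -32.6°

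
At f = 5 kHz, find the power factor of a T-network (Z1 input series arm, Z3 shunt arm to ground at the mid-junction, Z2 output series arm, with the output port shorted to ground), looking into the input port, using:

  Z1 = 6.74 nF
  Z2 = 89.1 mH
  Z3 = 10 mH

Step 1 — Angular frequency: ω = 2π·f = 2π·5000 = 3.142e+04 rad/s.
Step 2 — Component impedances:
  Z1: Z = 1/(jωC) = -j/(ω·C) = 0 - j4723 Ω
  Z2: Z = jωL = j·3.142e+04·0.0891 = 0 + j2799 Ω
  Z3: Z = jωL = j·3.142e+04·0.01 = 0 + j314.2 Ω
Step 3 — With the output port shorted to ground, the output series arm Z2 runs from the junction to ground; the shunt arm Z3 also runs from the junction to ground. They appear in parallel: Z3 || Z2 = 0 + j282.5 Ω.
Step 4 — Series with input arm Z1: Z_in = Z1 + (Z3 || Z2) = 0 - j4440 Ω = 4440∠-90.0° Ω.
Step 5 — Power factor: PF = cos(φ) = Re(Z)/|Z| = 0/4440 = 0.
Step 6 — Type: Im(Z) = -4440 ⇒ leading (phase φ = -90.0°).

PF = 0 (leading, φ = -90.0°)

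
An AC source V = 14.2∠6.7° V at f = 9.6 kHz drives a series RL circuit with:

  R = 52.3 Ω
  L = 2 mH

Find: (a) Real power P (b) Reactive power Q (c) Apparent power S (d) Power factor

Step 1 — Angular frequency: ω = 2π·f = 2π·9600 = 6.032e+04 rad/s.
Step 2 — Component impedances:
  R: Z = R = 52.3 Ω
  L: Z = jωL = j·6.032e+04·0.002 = 0 + j120.6 Ω
Step 3 — Series combination: Z_total = R + L = 52.3 + j120.6 Ω = 131.5∠66.6° Ω.
Step 4 — Source phasor: V = 14.2∠6.7° V = 14.1 + j1.657 V.
Step 5 — Current: I = V / Z = 0.05422 - j0.0934 A = 0.108∠-59.9° A.
Step 6 — Complex power: S = V·I* = 0.61 + j1.407 VA.
Step 7 — Real power: P = Re(S) = 0.61 W.
Step 8 — Reactive power: Q = Im(S) = 1.407 VAR.
Step 9 — Apparent power: |S| = 1.534 VA.
Step 10 — Power factor: PF = P/|S| = 0.3978 (lagging).

(a) P = 0.61 W  (b) Q = 1.407 VAR  (c) S = 1.534 VA  (d) PF = 0.3978 (lagging)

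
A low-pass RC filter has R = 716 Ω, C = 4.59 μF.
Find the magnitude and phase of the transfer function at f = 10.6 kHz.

Step 1 — Angular frequency: ω = 2π·1.06e+04 = 6.66e+04 rad/s.
Step 2 — Transfer function: H(jω) = 1/(1 + jωRC).
Step 3 — Denominator: 1 + jωRC = 1 + j·6.66e+04·716·4.59e-06 = 1 + j218.9.
Step 4 — H = 2.087e-05 - j0.004569.
Step 5 — Magnitude: |H| = 0.004569 (-46.8 dB); phase: φ = -89.7°.

|H| = 0.004569 (-46.8 dB), φ = -89.7°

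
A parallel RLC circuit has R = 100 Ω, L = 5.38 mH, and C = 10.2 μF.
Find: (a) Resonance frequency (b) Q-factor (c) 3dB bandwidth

Step 1 — Resonance: ω₀ = 1/√(LC) = 1/√(0.00538·1.02e-05) = 4269 rad/s.
Step 2 — f₀ = ω₀/(2π) = 679.4 Hz.
Step 3 — Parallel Q: Q = R/(ω₀L) = 100/(4269·0.00538) = 4.354.
Step 4 — Bandwidth: Δω = ω₀/Q = 980.4 rad/s; BW = Δω/(2π) = 156 Hz.

(a) f₀ = 679.4 Hz  (b) Q = 4.354  (c) BW = 156 Hz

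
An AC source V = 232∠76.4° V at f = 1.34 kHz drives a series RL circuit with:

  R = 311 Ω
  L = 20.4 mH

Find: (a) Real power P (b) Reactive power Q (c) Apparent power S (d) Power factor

Step 1 — Angular frequency: ω = 2π·f = 2π·1340 = 8419 rad/s.
Step 2 — Component impedances:
  R: Z = R = 311 Ω
  L: Z = jωL = j·8419·0.0204 = 0 + j171.8 Ω
Step 3 — Series combination: Z_total = R + L = 311 + j171.8 Ω = 355.3∠28.9° Ω.
Step 4 — Source phasor: V = 232∠76.4° V = 54.55 + j225.5 V.
Step 5 — Current: I = V / Z = 0.4413 + j0.4814 A = 0.653∠47.5° A.
Step 6 — Complex power: S = V·I* = 132.6 + j73.24 VA.
Step 7 — Real power: P = Re(S) = 132.6 W.
Step 8 — Reactive power: Q = Im(S) = 73.24 VAR.
Step 9 — Apparent power: |S| = 151.5 VA.
Step 10 — Power factor: PF = P/|S| = 0.8754 (lagging).

(a) P = 132.6 W  (b) Q = 73.24 VAR  (c) S = 151.5 VA  (d) PF = 0.8754 (lagging)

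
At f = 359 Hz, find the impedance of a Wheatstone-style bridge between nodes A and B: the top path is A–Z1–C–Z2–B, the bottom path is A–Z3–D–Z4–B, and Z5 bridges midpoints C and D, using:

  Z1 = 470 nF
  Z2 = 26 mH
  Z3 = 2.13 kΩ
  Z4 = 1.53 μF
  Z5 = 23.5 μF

Step 1 — Angular frequency: ω = 2π·f = 2π·359 = 2256 rad/s.
Step 2 — Component impedances:
  Z1: Z = 1/(jωC) = -j/(ω·C) = 0 - j943.3 Ω
  Z2: Z = jωL = j·2256·0.026 = 0 + j58.65 Ω
  Z3: Z = R = 2130 Ω
  Z4: Z = 1/(jωC) = -j/(ω·C) = 0 - j289.8 Ω
  Z5: Z = 1/(jωC) = -j/(ω·C) = 0 - j18.87 Ω
Step 3 — Bridge requires nodal analysis (the Z5 bridge couples midpoints C and D, so the two paths cannot be reduced to a simple series/parallel combination). Setting node B to ground and injecting 1 A at node A, the 3-node admittance system at A, C, D solves to V_A = Z_AB = 343.9 - j715.8 Ω = 794.1∠-64.3° Ω.

Z = 343.9 - j715.8 Ω = 794.1∠-64.3° Ω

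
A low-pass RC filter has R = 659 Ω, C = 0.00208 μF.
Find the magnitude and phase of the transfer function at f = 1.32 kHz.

Step 1 — Angular frequency: ω = 2π·1320 = 8294 rad/s.
Step 2 — Transfer function: H(jω) = 1/(1 + jωRC).
Step 3 — Denominator: 1 + jωRC = 1 + j·8294·659·2.08e-09 = 1 + j0.01137.
Step 4 — H = 0.9999 - j0.01137.
Step 5 — Magnitude: |H| = 0.9999 (-0.0 dB); phase: φ = -0.7°.

|H| = 0.9999 (-0.0 dB), φ = -0.7°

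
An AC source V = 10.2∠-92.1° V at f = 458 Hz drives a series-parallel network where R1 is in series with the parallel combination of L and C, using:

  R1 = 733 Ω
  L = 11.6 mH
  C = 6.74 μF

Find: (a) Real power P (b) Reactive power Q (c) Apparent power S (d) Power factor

Step 1 — Angular frequency: ω = 2π·f = 2π·458 = 2878 rad/s.
Step 2 — Component impedances:
  R1: Z = R = 733 Ω
  L: Z = jωL = j·2878·0.0116 = 0 + j33.38 Ω
  C: Z = 1/(jωC) = -j/(ω·C) = 0 - j51.56 Ω
Step 3 — Parallel branch: L || C = 1/(1/L + 1/C) = 0 + j94.69 Ω.
Step 4 — Series with R1: Z_total = R1 + (L || C) = 733 + j94.69 Ω = 739.1∠7.4° Ω.
Step 5 — Source phasor: V = 10.2∠-92.1° V = -0.3738 - j10.19 V.
Step 6 — Current: I = V / Z = -0.002268 - j0.01361 A = 0.0138∠-99.5° A.
Step 7 — Complex power: S = V·I* = 0.1396 + j0.01803 VA.
Step 8 — Real power: P = Re(S) = 0.1396 W.
Step 9 — Reactive power: Q = Im(S) = 0.01803 VAR.
Step 10 — Apparent power: |S| = 0.1408 VA.
Step 11 — Power factor: PF = P/|S| = 0.9918 (lagging).

(a) P = 0.1396 W  (b) Q = 0.01803 VAR  (c) S = 0.1408 VA  (d) PF = 0.9918 (lagging)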